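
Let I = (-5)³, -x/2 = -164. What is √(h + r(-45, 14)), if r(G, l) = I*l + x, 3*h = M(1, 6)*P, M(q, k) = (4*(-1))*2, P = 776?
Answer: I*√31422/3 ≈ 59.088*I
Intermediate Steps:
x = 328 (x = -2*(-164) = 328)
I = -125
M(q, k) = -8 (M(q, k) = -4*2 = -8)
h = -6208/3 (h = (-8*776)/3 = (⅓)*(-6208) = -6208/3 ≈ -2069.3)
r(G, l) = 328 - 125*l (r(G, l) = -125*l + 328 = 328 - 125*l)
√(h + r(-45, 14)) = √(-6208/3 + (328 - 125*14)) = √(-6208/3 + (328 - 1750)) = √(-6208/3 - 1422) = √(-10474/3) = I*√31422/3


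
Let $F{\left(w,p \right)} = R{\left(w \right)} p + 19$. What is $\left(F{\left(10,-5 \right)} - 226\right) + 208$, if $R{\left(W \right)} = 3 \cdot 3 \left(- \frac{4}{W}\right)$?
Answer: $19$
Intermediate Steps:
$R{\left(W \right)} = - \frac{36}{W}$ ($R{\left(W \right)} = 9 \left(- \frac{4}{W}\right) = - \frac{36}{W}$)
$F{\left(w,p \right)} = 19 - \frac{36 p}{w}$ ($F{\left(w,p \right)} = - \frac{36}{w} p + 19 = - \frac{36 p}{w} + 19 = 19 - \frac{36 p}{w}$)
$\left(F{\left(10,-5 \right)} - 226\right) + 208 = \left(\left(19 - - \frac{180}{10}\right) - 226\right) + 208 = \left(\left(19 - \left(-180\right) \frac{1}{10}\right) - 226\right) + 208 = \left(\left(19 + 18\right) - 226\right) + 208 = \left(37 - 226\right) + 208 = -189 + 208 = 19$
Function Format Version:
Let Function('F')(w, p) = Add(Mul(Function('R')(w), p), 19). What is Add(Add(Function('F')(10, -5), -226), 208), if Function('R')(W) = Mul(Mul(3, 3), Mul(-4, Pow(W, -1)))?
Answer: 19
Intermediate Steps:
Function('R')(W) = Mul(-36, Pow(W, -1)) (Function('R')(W) = Mul(9, Mul(-4, Pow(W, -1))) = Mul(-36, Pow(W, -1)))
Function('F')(w, p) = Add(19, Mul(-36, p, Pow(w, -1))) (Function('F')(w, p) = Add(Mul(Mul(-36, Pow(w, -1)), p), 19) = Add(Mul(-36, p, Pow(w, -1)), 19) = Add(19, Mul(-36, p, Pow(w, -1))))
Add(Add(Function('F')(10, -5), -226), 208) = Add(Add(Add(19, Mul(-36, -5, Pow(10, -1))), -226), 208) = Add(Add(Add(19, Mul(-36, -5, Rational(1, 10))), -226), 208) = Add(Add(Add(19, 18), -226), 208) = Add(Add(37, -226), 208) = Add(-189, 208) = 19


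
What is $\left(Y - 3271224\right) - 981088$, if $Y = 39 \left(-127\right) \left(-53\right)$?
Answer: $-3989803$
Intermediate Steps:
$Y = 262509$ ($Y = \left(-4953\right) \left(-53\right) = 262509$)
$\left(Y - 3271224\right) - 981088 = \left(262509 - 3271224\right) - 981088 = -3008715 - 981088 = -3989803$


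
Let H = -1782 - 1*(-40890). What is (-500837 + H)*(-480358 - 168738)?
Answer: 299706446984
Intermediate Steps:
H = 39108 (H = -1782 + 40890 = 39108)
(-500837 + H)*(-480358 - 168738) = (-500837 + 39108)*(-480358 - 168738) = -461729*(-649096) = 299706446984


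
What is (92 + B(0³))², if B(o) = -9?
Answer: 6889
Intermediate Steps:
(92 + B(0³))² = (92 - 9)² = 83² = 6889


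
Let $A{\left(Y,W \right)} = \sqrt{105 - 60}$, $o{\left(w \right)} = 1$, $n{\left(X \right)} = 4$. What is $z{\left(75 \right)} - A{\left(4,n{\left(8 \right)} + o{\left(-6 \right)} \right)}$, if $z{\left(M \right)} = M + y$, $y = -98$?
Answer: $-23 - 3 \sqrt{5} \approx -29.708$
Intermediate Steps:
$A{\left(Y,W \right)} = 3 \sqrt{5}$ ($A{\left(Y,W \right)} = \sqrt{45} = 3 \sqrt{5}$)
$z{\left(M \right)} = -98 + M$ ($z{\left(M \right)} = M - 98 = -98 + M$)
$z{\left(75 \right)} - A{\left(4,n{\left(8 \right)} + o{\left(-6 \right)} \right)} = \left(-98 + 75\right) - 3 \sqrt{5} = -23 - 3 \sqrt{5}$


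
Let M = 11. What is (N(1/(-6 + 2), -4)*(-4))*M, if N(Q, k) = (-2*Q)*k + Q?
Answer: 99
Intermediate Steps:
N(Q, k) = Q - 2*Q*k (N(Q, k) = -2*Q*k + Q = Q - 2*Q*k)
(N(1/(-6 + 2), -4)*(-4))*M = (((1 - 2*(-4))/(-6 + 2))*(-4))*11 = (((1 + 8)/(-4))*(-4))*11 = (-1/4*9*(-4))*11 = -9/4*(-4)*11 = 9*11 = 99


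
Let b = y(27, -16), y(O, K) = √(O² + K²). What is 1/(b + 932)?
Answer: 932/867639 - √985/867639 ≈ 0.0010380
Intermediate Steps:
y(O, K) = √(K² + O²)
b = √985 (b = √((-16)² + 27²) = √(256 + 729) = √985 ≈ 31.385)
1/(b + 932) = 1/(√985 + 932) = 1/(932 + √985)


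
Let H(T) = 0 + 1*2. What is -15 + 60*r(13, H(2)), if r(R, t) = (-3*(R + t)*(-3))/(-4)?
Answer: -2040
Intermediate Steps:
H(T) = 2 (H(T) = 0 + 2 = 2)
r(R, t) = -9*R/4 - 9*t/4 (r(R, t) = ((-3*R - 3*t)*(-3))*(-¼) = (9*R + 9*t)*(-¼) = -9*R/4 - 9*t/4)
-15 + 60*r(13, H(2)) = -15 + 60*(-9/4*13 - 9/4*2) = -15 + 60*(-117/4 - 9/2) = -15 + 60*(-135/4) = -15 - 2025 = -2040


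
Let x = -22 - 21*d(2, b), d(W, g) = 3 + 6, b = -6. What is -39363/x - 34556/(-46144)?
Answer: 455914397/2434096 ≈ 187.30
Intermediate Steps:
d(W, g) = 9
x = -211 (x = -22 - 21*9 = -22 - 189 = -211)
-39363/x - 34556/(-46144) = -39363/(-211) - 34556/(-46144) = -39363*(-1/211) - 34556*(-1/46144) = 39363/211 + 8639/11536 = 455914397/2434096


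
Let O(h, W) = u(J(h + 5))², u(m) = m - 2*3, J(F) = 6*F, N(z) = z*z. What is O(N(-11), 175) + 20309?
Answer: 582809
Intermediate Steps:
N(z) = z²
u(m) = -6 + m (u(m) = m - 6 = -6 + m)
O(h, W) = (24 + 6*h)² (O(h, W) = (-6 + 6*(h + 5))² = (-6 + 6*(5 + h))² = (-6 + (30 + 6*h))² = (24 + 6*h)²)
O(N(-11), 175) + 20309 = 36*(4 + (-11)²)² + 20309 = 36*(4 + 121)² + 20309 = 36*125² + 20309 = 36*15625 + 20309 = 562500 + 20309 = 582809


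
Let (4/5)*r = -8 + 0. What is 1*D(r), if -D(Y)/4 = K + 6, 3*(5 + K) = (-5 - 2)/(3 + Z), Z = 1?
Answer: -5/3 ≈ -1.6667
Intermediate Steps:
K = -67/12 (K = -5 + ((-5 - 2)/(3 + 1))/3 = -5 + (-7/4)/3 = -5 + (-7*¼)/3 = -5 + (⅓)*(-7/4) = -5 - 7/12 = -67/12 ≈ -5.5833)
r = -10 (r = 5*(-8 + 0)/4 = (5/4)*(-8) = -10)
D(Y) = -5/3 (D(Y) = -4*(-67/12 + 6) = -4*5/12 = -5/3)
1*D(r) = 1*(-5/3) = -5/3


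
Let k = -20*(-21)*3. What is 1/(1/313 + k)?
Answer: 313/394381 ≈ 0.00079365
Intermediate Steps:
k = 1260 (k = 420*3 = 1260)
1/(1/313 + k) = 1/(1/313 + 1260) = 1/(394381/313) = 313/394381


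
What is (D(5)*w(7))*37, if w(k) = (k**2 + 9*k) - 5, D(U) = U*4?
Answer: 79180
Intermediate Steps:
D(U) = 4*U
w(k) = -5 + k**2 + 9*k
(D(5)*w(7))*37 = ((4*5)*(-5 + 7**2 + 9*7))*37 = (20*(-5 + 49 + 63))*37 = (20*107)*37 = 2140*37 = 79180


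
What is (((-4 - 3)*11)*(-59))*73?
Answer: 331639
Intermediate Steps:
(((-4 - 3)*11)*(-59))*73 = (-7*11*(-59))*73 = -77*(-59)*73 = 4543*73 = 331639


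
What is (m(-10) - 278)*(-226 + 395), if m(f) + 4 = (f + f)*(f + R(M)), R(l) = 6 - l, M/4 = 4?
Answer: 19942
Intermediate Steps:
M = 16 (M = 4*4 = 16)
m(f) = -4 + 2*f*(-10 + f) (m(f) = -4 + (f + f)*(f + (6 - 1*16)) = -4 + (2*f)*(f + (6 - 16)) = -4 + (2*f)*(f - 10) = -4 + (2*f)*(-10 + f) = -4 + 2*f*(-10 + f))
(m(-10) - 278)*(-226 + 395) = ((-4 - 20*(-10) + 2*(-10)²) - 278)*(-226 + 395) = ((-4 + 200 + 2*100) - 278)*169 = ((-4 + 200 + 200) - 278)*169 = (396 - 278)*169 = 118*169 = 19942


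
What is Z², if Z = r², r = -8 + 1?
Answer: 2401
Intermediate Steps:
r = -7
Z = 49 (Z = (-7)² = 49)
Z² = 49² = 2401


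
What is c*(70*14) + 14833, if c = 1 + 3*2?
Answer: 21693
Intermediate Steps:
c = 7 (c = 1 + 6 = 7)
c*(70*14) + 14833 = 7*(70*14) + 14833 = 7*980 + 14833 = 6860 + 14833 = 21693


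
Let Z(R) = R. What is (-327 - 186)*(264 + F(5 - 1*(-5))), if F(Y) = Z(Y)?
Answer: -140562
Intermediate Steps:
F(Y) = Y
(-327 - 186)*(264 + F(5 - 1*(-5))) = (-327 - 186)*(264 + (5 - 1*(-5))) = -513*(264 + (5 + 5)) = -513*(264 + 10) = -513*274 = -140562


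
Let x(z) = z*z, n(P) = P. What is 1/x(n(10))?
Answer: 1/100 ≈ 0.010000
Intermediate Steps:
x(z) = z²
1/x(n(10)) = 1/(10²) = 1/100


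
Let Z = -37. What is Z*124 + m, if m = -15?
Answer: -4603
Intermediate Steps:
Z*124 + m = -37*124 - 15 = -4588 - 15 = -4603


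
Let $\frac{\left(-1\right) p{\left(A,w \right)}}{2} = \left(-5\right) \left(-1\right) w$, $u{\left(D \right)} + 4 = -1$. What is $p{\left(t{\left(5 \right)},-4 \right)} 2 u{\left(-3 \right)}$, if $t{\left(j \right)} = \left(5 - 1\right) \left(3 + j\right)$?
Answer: $-400$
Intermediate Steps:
$u{\left(D \right)} = -5$ ($u{\left(D \right)} = -4 - 1 = -5$)
$t{\left(j \right)} = 12 + 4 j$ ($t{\left(j \right)} = 4 \left(3 + j\right) = 12 + 4 j$)
$p{\left(A,w \right)} = - 10 w$ ($p{\left(A,w \right)} = - 2 \left(-5\right) \left(-1\right) w = - 2 \cdot 5 w = - 10 w$)
$p{\left(t{\left(5 \right)},-4 \right)} 2 u{\left(-3 \right)} = \left(-10\right) \left(-4\right) 2 \left(-5\right) = 40 \cdot 2 \left(-5\right) = 80 \left(-5\right) = -400$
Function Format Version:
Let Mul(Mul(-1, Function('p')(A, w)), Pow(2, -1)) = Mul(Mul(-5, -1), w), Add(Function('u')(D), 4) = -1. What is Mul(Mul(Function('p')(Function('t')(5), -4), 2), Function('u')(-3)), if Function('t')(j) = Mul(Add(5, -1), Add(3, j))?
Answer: -400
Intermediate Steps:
Function('u')(D) = -5 (Function('u')(D) = Add(-4, -1) = -5)
Function('t')(j) = Add(12, Mul(4, j)) (Function('t')(j) = Mul(4, Add(3, j)) = Add(12, Mul(4, j)))
Function('p')(A, w) = Mul(-10, w) (Function('p')(A, w) = Mul(-2, Mul(Mul(-5, -1), w)) = Mul(-2, Mul(5, w)) = Mul(-10, w))
Mul(Mul(Function('p')(Function('t')(5), -4), 2), Function('u')(-3)) = Mul(Mul(Mul(-10, -4), 2), -5) = Mul(Mul(40, 2), -5) = Mul(80, -5) = -400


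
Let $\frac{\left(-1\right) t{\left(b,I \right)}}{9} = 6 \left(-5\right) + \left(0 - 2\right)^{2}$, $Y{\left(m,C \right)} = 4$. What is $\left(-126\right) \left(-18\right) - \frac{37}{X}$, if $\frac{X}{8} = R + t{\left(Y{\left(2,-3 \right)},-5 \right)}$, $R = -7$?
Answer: $\frac{4118651}{1816} \approx 2268.0$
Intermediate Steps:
$t{\left(b,I \right)} = 234$ ($t{\left(b,I \right)} = - 9 \left(6 \left(-5\right) + \left(0 - 2\right)^{2}\right) = - 9 \left(-30 + \left(-2\right)^{2}\right) = - 9 \left(-30 + 4\right) = \left(-9\right) \left(-26\right) = 234$)
$X = 1816$ ($X = 8 \left(-7 + 234\right) = 8 \cdot 227 = 1816$)
$\left(-126\right) \left(-18\right) - \frac{37}{X} = \left(-126\right) \left(-18\right) - \frac{37}{1816} = 2268 - \frac{37}{1816} = \frac{4118651}{1816}$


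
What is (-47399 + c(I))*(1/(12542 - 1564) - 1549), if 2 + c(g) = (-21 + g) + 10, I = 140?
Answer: 401928312756/5489 ≈ 7.3224e+7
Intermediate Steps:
c(g) = -13 + g (c(g) = -2 + ((-21 + g) + 10) = -2 + (-11 + g) = -13 + g)
(-47399 + c(I))*(1/(12542 - 1564) - 1549) = (-47399 + (-13 + 140))*(1/(12542 - 1564) - 1549) = (-47399 + 127)*(1/10978 - 1549) = -47272*(1/10978 - 1549) = -47272*(-17004921/10978) = 401928312756/5489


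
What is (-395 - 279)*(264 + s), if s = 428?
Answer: -466408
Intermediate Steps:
(-395 - 279)*(264 + s) = (-395 - 279)*(264 + 428) = -674*692 = -466408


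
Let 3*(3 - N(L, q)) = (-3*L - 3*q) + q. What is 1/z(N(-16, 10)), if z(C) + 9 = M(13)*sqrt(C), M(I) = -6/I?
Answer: -507/4639 + 26*I*sqrt(57)/13917 ≈ -0.10929 + 0.014105*I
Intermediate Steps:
N(L, q) = 3 + L + 2*q/3 (N(L, q) = 3 - ((-3*L - 3*q) + q)/3 = 3 - (-3*L - 2*q)/3 = 3 + (L + 2*q/3) = 3 + L + 2*q/3)
z(C) = -9 - 6*sqrt(C)/13 (z(C) = -9 + (-6/13)*sqrt(C) = -9 + (-6*1/13)*sqrt(C) = -9 - 6*sqrt(C)/13)
1/z(N(-16, 10)) = 1/(-9 - 6*sqrt(3 - 16 + (2/3)*10)/13) = 1/(-9 - 6*sqrt(3 - 16 + 20/3)/13) = 1/(-9 - 2*I*sqrt(57)/13)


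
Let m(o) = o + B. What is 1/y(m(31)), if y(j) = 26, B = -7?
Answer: 1/26 ≈ 0.038462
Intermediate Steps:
m(o) = -7 + o (m(o) = o - 7 = -7 + o)
1/y(m(31)) = 1/26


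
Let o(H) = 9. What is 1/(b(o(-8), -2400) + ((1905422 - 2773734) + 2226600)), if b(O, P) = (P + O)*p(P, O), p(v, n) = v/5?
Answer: 1/2505968 ≈ 3.9905e-7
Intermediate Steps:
p(v, n) = v/5 (p(v, n) = v*(⅕) = v/5)
b(O, P) = P*(O + P)/5 (b(O, P) = (P + O)*(P/5) = (O + P)*(P/5) = P*(O + P)/5)
1/(b(o(-8), -2400) + ((1905422 - 2773734) + 2226600)) = 1/((⅕)*(-2400)*(9 - 2400) + ((1905422 - 2773734) + 2226600)) = 1/((⅕)*(-2400)*(-2391) + (-868312 + 2226600)) = 1/(1147680 + 1358288) = 1/2505968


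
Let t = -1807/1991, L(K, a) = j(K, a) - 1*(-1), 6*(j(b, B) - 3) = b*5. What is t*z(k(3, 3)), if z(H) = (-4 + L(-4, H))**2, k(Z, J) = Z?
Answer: -180700/17919 ≈ -10.084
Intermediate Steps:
j(b, B) = 3 + 5*b/6 (j(b, B) = 3 + (b*5)/6 = 3 + (5*b)/6 = 3 + 5*b/6)
L(K, a) = 4 + 5*K/6 (L(K, a) = (3 + 5*K/6) - 1*(-1) = (3 + 5*K/6) + 1 = 4 + 5*K/6)
t = -1807/1991 (t = -1807*1/1991 = -1807/1991 ≈ -0.90758)
z(H) = 100/9 (z(H) = (-4 + (4 + (5/6)*(-4)))**2 = (-4 + (4 - 10/3))**2 = (-4 + 2/3)**2 = (-10/3)**2 = 100/9)
t*z(k(3, 3)) = -1807/1991*100/9 = -180700/17919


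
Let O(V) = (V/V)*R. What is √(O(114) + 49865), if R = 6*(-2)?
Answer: √49853 ≈ 223.28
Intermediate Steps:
R = -12
O(V) = -12 (O(V) = (V/V)*(-12) = 1*(-12) = -12)
√(O(114) + 49865) = √(-12 + 49865) = √49853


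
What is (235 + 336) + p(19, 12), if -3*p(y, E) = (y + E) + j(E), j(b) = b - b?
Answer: 1682/3 ≈ 560.67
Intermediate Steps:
j(b) = 0
p(y, E) = -E/3 - y/3 (p(y, E) = -((y + E) + 0)/3 = -((E + y) + 0)/3 = -(E + y)/3 = -E/3 - y/3)
(235 + 336) + p(19, 12) = (235 + 336) + (-⅓*12 - ⅓*19) = 571 + (-4 - 19/3) = 571 - 31/3 = 1682/3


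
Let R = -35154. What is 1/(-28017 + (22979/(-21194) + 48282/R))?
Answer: -124175646/3479334256061 ≈ -3.5690e-5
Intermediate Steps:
1/(-28017 + (22979/(-21194) + 48282/R)) = 1/(-28017 + (22979/(-21194) + 48282/(-35154))) = 1/(-28017 + (22979*(-1/21194) + 48282*(-1/35154))) = 1/(-28017 + (-22979/21194 - 8047/5859)) = 1/(-28017 - 305182079/124175646) = 1/(-3479334256061/124175646) = -124175646/3479334256061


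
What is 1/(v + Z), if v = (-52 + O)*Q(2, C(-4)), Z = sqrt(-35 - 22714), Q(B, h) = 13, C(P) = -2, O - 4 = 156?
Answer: 468/664655 - I*sqrt(22749)/1993965 ≈ 0.00070412 - 7.5642e-5*I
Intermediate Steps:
O = 160 (O = 4 + 156 = 160)
Z = I*sqrt(22749) (Z = sqrt(-22749) = I*sqrt(22749) ≈ 150.83*I)
v = 1404 (v = (-52 + 160)*13 = 108*13 = 1404)
1/(v + Z) = 1/(1404 + I*sqrt(22749))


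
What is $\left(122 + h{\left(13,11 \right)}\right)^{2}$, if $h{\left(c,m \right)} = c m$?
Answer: $70225$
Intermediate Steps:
$\left(122 + h{\left(13,11 \right)}\right)^{2} = \left(122 + 13 \cdot 11\right)^{2} = \left(122 + 143\right)^{2} = 265^{2} = 70225$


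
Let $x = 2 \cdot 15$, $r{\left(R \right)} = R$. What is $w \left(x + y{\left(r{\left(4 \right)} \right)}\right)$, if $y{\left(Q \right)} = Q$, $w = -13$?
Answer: $-442$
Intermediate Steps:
$x = 30$
$w \left(x + y{\left(r{\left(4 \right)} \right)}\right) = - 13 \left(30 + 4\right) = \left(-13\right) 34 = -442$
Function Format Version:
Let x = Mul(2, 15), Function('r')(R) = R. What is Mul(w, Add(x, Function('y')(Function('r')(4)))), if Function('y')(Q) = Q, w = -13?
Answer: -442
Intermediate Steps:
x = 30
Mul(w, Add(x, Function('y')(Function('r')(4)))) = Mul(-13, Add(30, 4)) = Mul(-13, 34) = -442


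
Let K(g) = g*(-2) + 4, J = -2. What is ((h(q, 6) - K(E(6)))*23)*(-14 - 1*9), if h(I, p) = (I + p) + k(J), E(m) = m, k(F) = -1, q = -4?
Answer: -4761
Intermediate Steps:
h(I, p) = -1 + I + p (h(I, p) = (I + p) - 1 = -1 + I + p)
K(g) = 4 - 2*g (K(g) = -2*g + 4 = 4 - 2*g)
((h(q, 6) - K(E(6)))*23)*(-14 - 1*9) = (((-1 - 4 + 6) - (4 - 2*6))*23)*(-14 - 1*9) = ((1 - (4 - 12))*23)*(-14 - 9) = ((1 - 1*(-8))*23)*(-23) = ((1 + 8)*23)*(-23) = (9*23)*(-23) = 207*(-23) = -4761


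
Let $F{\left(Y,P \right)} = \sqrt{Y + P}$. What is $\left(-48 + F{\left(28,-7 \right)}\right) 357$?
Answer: $-17136 + 357 \sqrt{21} \approx -15500.0$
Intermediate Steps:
$F{\left(Y,P \right)} = \sqrt{P + Y}$
$\left(-48 + F{\left(28,-7 \right)}\right) 357 = \left(-48 + \sqrt{-7 + 28}\right) 357 = \left(-48 + \sqrt{21}\right) 357 = -17136 + 357 \sqrt{21}$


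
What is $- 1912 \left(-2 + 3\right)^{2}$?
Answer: $-1912$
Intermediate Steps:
$- 1912 \left(-2 + 3\right)^{2} = - 1912 \cdot 1^{2} = \left(-1912\right) 1 = -1912$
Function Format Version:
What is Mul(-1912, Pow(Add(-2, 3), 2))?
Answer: -1912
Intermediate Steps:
Mul(-1912, Pow(Add(-2, 3), 2)) = Mul(-1912, Pow(1, 2)) = Mul(-1912, 1) = -1912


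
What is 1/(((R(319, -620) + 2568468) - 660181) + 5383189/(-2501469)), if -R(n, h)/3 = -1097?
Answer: 2501469/4781747724893 ≈ 5.2313e-7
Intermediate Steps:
R(n, h) = 3291 (R(n, h) = -3*(-1097) = 3291)
1/(((R(319, -620) + 2568468) - 660181) + 5383189/(-2501469)) = 1/(((3291 + 2568468) - 660181) + 5383189/(-2501469)) = 1/((2571759 - 660181) + 5383189*(-1/2501469)) = 1/(1911578 - 5383189/2501469) = 1/(4781747724893/2501469) = 2501469/4781747724893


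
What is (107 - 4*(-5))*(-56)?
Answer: -7112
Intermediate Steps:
(107 - 4*(-5))*(-56) = (107 + 20)*(-56) = 127*(-56) = -7112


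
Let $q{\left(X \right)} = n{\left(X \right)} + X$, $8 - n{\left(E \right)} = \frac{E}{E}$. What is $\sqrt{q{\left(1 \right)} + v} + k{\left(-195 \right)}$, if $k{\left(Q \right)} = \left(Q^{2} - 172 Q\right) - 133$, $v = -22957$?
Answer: $71432 + i \sqrt{22949} \approx 71432.0 + 151.49 i$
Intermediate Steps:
$n{\left(E \right)} = 7$ ($n{\left(E \right)} = 8 - \frac{E}{E} = 8 - 1 = 7$)
$k{\left(Q \right)} = -133 + Q^{2} - 172 Q$
$q{\left(X \right)} = 7 + X$
$\sqrt{q{\left(1 \right)} + v} + k{\left(-195 \right)} = \sqrt{\left(7 + 1\right) - 22957} - \left(-33407 - 38025\right) = \sqrt{8 - 22957} + \left(-133 + 38025 + 33540\right) = \sqrt{-22949} + 71432 = i \sqrt{22949} + 71432 = 71432 + i \sqrt{22949}$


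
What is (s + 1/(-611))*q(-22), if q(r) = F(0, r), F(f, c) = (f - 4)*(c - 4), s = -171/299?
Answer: -64480/1081 ≈ -59.648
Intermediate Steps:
s = -171/299 (s = -171*1/299 = -171/299 ≈ -0.57191)
F(f, c) = (-4 + c)*(-4 + f) (F(f, c) = (-4 + f)*(-4 + c) = (-4 + c)*(-4 + f))
q(r) = 16 - 4*r (q(r) = 16 - 4*r - 4*0 + r*0 = 16 - 4*r + 0 + 0 = 16 - 4*r)
(s + 1/(-611))*q(-22) = (-171/299 + 1/(-611))*(16 - 4*(-22)) = (-171/299 - 1/611)*(16 + 88) = -620/1081*104 = -64480/1081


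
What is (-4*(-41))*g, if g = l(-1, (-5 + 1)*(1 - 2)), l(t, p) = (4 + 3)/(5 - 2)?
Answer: 1148/3 ≈ 382.67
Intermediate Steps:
l(t, p) = 7/3
g = 7/3 ≈ 2.3333
(-4*(-41))*g = -4*(-41)*(7/3) = 164*(7/3) = 1148/3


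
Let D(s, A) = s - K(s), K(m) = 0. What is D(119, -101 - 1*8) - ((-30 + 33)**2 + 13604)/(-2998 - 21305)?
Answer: 2905670/24303 ≈ 119.56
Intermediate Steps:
D(s, A) = s (D(s, A) = s - 1*0 = s + 0 = s)
D(119, -101 - 1*8) - ((-30 + 33)**2 + 13604)/(-2998 - 21305) = 119 - ((-30 + 33)**2 + 13604)/(-2998 - 21305) = 119 - (3**2 + 13604)/(-24303) = 119 - (9 + 13604)*(-1)/24303 = 119 - 13613*(-1)/24303 = 119 - 1*(-13613/24303) = 119 + 13613/24303 = 2905670/24303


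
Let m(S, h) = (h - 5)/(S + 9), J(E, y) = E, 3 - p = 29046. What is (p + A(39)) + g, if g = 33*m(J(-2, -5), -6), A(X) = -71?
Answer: -204161/7 ≈ -29166.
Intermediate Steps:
p = -29043 (p = 3 - 1*29046 = 3 - 29046 = -29043)
m(S, h) = (-5 + h)/(9 + S)
g = -363/7 (g = 33*((-5 - 6)/(9 - 2)) = 33*(-11/7) = -363/7 ≈ -51.857)
(p + A(39)) + g = (-29043 - 71) - 363/7 = -29114 - 363/7 = -204161/7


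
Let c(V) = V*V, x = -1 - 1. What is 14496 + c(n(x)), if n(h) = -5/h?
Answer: 58009/4 ≈ 14502.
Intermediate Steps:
x = -2
c(V) = V**2
14496 + c(n(x)) = 14496 + (-5/(-2))**2 = 14496 + (-5*(-1/2))**2 = 14496 + (5/2)**2 = 14496 + 25/4 = 58009/4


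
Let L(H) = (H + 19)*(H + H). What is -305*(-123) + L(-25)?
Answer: 37815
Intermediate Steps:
L(H) = 2*H*(19 + H) (L(H) = (19 + H)*(2*H) = 2*H*(19 + H))
-305*(-123) + L(-25) = -305*(-123) + 2*(-25)*(19 - 25) = 37515 + 2*(-25)*(-6) = 37515 + 300 = 37815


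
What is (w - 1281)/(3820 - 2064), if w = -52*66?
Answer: -4713/1756 ≈ -2.6839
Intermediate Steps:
w = -3432
(w - 1281)/(3820 - 2064) = (-3432 - 1281)/(3820 - 2064) = -4713/1756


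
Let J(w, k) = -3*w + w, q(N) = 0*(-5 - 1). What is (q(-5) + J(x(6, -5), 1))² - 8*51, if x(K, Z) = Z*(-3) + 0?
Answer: 492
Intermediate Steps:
x(K, Z) = -3*Z (x(K, Z) = -3*Z + 0 = -3*Z)
q(N) = 0 (q(N) = 0*(-6) = 0)
J(w, k) = -2*w
(q(-5) + J(x(6, -5), 1))² - 8*51 = (0 - (-6)*(-5))² - 8*51 = (0 - 2*15)² - 408 = (0 - 30)² - 408 = (-30)² - 408 = 900 - 408 = 492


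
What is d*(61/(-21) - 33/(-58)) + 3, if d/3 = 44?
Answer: -61981/203 ≈ -305.33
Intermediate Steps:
d = 132 (d = 3*44 = 132)
d*(61/(-21) - 33/(-58)) + 3 = 132*(61/(-21) - 33/(-58)) + 3 = 132*(61*(-1/21) - 33*(-1/58)) + 3 = 132*(-61/21 + 33/58) + 3 = 132*(-2845/1218) + 3 = -62590/203 + 3 = -61981/203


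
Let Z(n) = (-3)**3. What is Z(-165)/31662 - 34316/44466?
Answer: -60428543/78215694 ≈ -0.77259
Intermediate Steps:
Z(n) = -27
Z(-165)/31662 - 34316/44466 = -27/31662 - 34316/44466 = -27*1/31662 - 34316*1/44466 = -3/3518 - 17158/22233 = -60428543/78215694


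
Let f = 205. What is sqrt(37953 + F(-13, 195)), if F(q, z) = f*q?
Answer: 2*sqrt(8822) ≈ 187.85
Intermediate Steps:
F(q, z) = 205*q
sqrt(37953 + F(-13, 195)) = sqrt(37953 + 205*(-13)) = sqrt(37953 - 2665) = sqrt(35288) = 2*sqrt(8822)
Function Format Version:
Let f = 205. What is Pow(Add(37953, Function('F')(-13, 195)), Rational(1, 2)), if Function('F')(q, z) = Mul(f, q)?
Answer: Mul(2, Pow(8822, Rational(1, 2))) ≈ 187.85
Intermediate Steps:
Function('F')(q, z) = Mul(205, q)
Pow(Add(37953, Function('F')(-13, 195)), Rational(1, 2)) = Pow(Add(37953, Mul(205, -13)), Rational(1, 2)) = Pow(Add(37953, -2665), Rational(1, 2)) = Pow(35288, Rational(1, 2)) = Mul(2, Pow(8822, Rational(1, 2)))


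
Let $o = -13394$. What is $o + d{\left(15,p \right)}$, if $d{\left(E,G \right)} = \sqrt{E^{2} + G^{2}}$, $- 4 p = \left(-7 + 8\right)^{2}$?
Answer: $-13394 + \frac{\sqrt{3601}}{4} \approx -13379.0$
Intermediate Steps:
$p = - \frac{1}{4}$ ($p = - \frac{\left(-7 + 8\right)^{2}}{4} = - \frac{1^{2}}{4} = \left(- \frac{1}{4}\right) 1 = - \frac{1}{4} \approx -0.25$)
$o + d{\left(15,p \right)} = -13394 + \sqrt{15^{2} + \left(- \frac{1}{4}\right)^{2}} = -13394 + \sqrt{225 + \frac{1}{16}} = -13394 + \sqrt{\frac{3601}{16}} = -13394 + \frac{\sqrt{3601}}{4}$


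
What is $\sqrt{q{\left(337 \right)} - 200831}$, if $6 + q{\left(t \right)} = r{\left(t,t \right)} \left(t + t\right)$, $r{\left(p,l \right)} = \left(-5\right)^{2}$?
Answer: $3 i \sqrt{20443} \approx 428.94 i$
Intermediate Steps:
$r{\left(p,l \right)} = 25$
$q{\left(t \right)} = -6 + 50 t$ ($q{\left(t \right)} = -6 + 25 \left(t + t\right) = -6 + 25 \cdot 2 t = -6 + 50 t$)
$\sqrt{q{\left(337 \right)} - 200831} = \sqrt{\left(-6 + 50 \cdot 337\right) - 200831} = \sqrt{\left(-6 + 16850\right) - 200831} = \sqrt{16844 - 200831} = \sqrt{-183987} = 3 i \sqrt{20443}$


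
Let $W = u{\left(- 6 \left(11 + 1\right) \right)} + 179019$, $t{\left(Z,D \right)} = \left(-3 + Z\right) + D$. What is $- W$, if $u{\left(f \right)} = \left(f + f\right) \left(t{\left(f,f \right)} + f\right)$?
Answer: $-210555$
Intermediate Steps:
$t{\left(Z,D \right)} = -3 + D + Z$
$u{\left(f \right)} = 2 f \left(-3 + 3 f\right)$ ($u{\left(f \right)} = \left(f + f\right) \left(\left(-3 + f + f\right) + f\right) = 2 f \left(\left(-3 + 2 f\right) + f\right) = 2 f \left(-3 + 3 f\right)$)
$W = 210555$ ($W = 6 \left(- 6 \left(11 + 1\right)\right) \left(-1 - 6 \left(11 + 1\right)\right) + 179019 = 6 \left(\left(-6\right) 12\right) \left(-1 - 72\right) + 179019 = 6 \left(-72\right) \left(-1 - 72\right) + 179019 = 6 \left(-72\right) \left(-73\right) + 179019 = 31536 + 179019 = 210555$)
$- W = \left(-1\right) 210555 = -210555$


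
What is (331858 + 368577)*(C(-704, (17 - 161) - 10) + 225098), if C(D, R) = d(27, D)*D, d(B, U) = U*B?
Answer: 9530629927550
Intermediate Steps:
d(B, U) = B*U
C(D, R) = 27*D**2 (C(D, R) = (27*D)*D = 27*D**2)
(331858 + 368577)*(C(-704, (17 - 161) - 10) + 225098) = (331858 + 368577)*(27*(-704)**2 + 225098) = 700435*(27*495616 + 225098) = 700435*(13381632 + 225098) = 700435*13606730 = 9530629927550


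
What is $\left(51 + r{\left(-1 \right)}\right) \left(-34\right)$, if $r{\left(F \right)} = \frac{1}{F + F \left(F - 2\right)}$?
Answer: $-1751$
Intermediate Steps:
$r{\left(F \right)} = \frac{1}{F + F \left(-2 + F\right)}$
$\left(51 + r{\left(-1 \right)}\right) \left(-34\right) = \left(51 + \frac{1}{\left(-1\right) \left(-1 - 1\right)}\right) \left(-34\right) = \left(51 - \frac{1}{-2}\right) \left(-34\right) = \left(51 - - \frac{1}{2}\right) \left(-34\right) = \left(51 + \frac{1}{2}\right) \left(-34\right) = \frac{103}{2} \left(-34\right) = -1751$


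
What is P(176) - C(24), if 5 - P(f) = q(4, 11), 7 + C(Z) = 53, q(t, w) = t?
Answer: -45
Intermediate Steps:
C(Z) = 46 (C(Z) = -7 + 53 = 46)
P(f) = 1 (P(f) = 5 - 1*4 = 5 - 4 = 1)
P(176) - C(24) = 1 - 1*46 = 1 - 46 = -45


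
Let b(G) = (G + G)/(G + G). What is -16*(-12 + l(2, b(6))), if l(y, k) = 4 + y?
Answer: 96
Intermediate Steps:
b(G) = 1 (b(G) = (2*G)/((2*G)) = (2*G)*(1/(2*G)) = 1)
-16*(-12 + l(2, b(6))) = -16*(-12 + (4 + 2)) = -16*(-12 + 6) = -16*(-6) = 96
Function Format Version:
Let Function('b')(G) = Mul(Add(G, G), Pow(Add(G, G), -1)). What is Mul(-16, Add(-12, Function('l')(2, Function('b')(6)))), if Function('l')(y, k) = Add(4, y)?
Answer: 96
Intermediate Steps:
Function('b')(G) = 1 (Function('b')(G) = Mul(Mul(2, G), Pow(Mul(2, G), -1)) = Mul(Mul(2, G), Mul(Rational(1, 2), Pow(G, -1))) = 1)
Mul(-16, Add(-12, Function('l')(2, Function('b')(6)))) = Mul(-16, Add(-12, Add(4, 2))) = Mul(-16, Add(-12, 6)) = Mul(-16, -6) = 96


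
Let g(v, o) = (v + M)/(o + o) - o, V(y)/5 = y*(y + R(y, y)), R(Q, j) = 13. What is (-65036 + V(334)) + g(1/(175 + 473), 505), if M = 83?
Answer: 67273879061/130896 ≈ 5.1395e+5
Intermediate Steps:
V(y) = 5*y*(13 + y) (V(y) = 5*(y*(y + 13)) = 5*(y*(13 + y)) = 5*y*(13 + y))
g(v, o) = -o + (83 + v)/(2*o) (g(v, o) = (v + 83)/(o + o) - o = (83 + v)/((2*o)) - o = (83 + v)*(1/(2*o)) - o = (83 + v)/(2*o) - o = -o + (83 + v)/(2*o))
(-65036 + V(334)) + g(1/(175 + 473), 505) = (-65036 + 5*334*(13 + 334)) + (½)*(83 + 1/(175 + 473) - 2*505²)/505 = (-65036 + 5*334*347) + (½)*(1/505)*(83 + 1/648 - 2*255025) = (-65036 + 579490) + (½)*(1/505)*(83 + 1/648 - 510050) = 514454 + (½)*(1/505)*(-330458615/648) = 514454 - 66091723/130896 = 67273879061/130896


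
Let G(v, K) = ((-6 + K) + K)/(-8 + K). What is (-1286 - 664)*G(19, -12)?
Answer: -2925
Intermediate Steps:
G(v, K) = (-6 + 2*K)/(-8 + K)
(-1286 - 664)*G(19, -12) = (-1286 - 664)*(2*(-3 - 12)/(-8 - 12)) = -3900*(-15)/(-20) = -3900*(-1)*(-15)/20 = -1950*3/2 = -2925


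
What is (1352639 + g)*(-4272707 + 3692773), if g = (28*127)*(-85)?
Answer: -609150494986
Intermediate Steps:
g = -302260 (g = 3556*(-85) = -302260)
(1352639 + g)*(-4272707 + 3692773) = (1352639 - 302260)*(-4272707 + 3692773) = 1050379*(-579934) = -609150494986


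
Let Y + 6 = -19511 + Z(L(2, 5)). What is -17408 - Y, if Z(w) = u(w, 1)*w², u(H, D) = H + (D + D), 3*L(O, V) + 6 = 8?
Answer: 56911/27 ≈ 2107.8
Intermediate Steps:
L(O, V) = ⅔ (L(O, V) = -2 + (⅓)*8 = -2 + 8/3 = ⅔)
u(H, D) = H + 2*D
Z(w) = w²*(2 + w) (Z(w) = (w + 2*1)*w² = (w + 2)*w² = (2 + w)*w² = w²*(2 + w))
Y = -526927/27 (Y = -6 + (-19511 + (⅔)²*(2 + ⅔)) = -6 + (-19511 + (4/9)*(8/3)) = -6 + (-19511 + 32/27) = -6 - 526765/27 = -526927/27 ≈ -19516.)
-17408 - Y = -17408 - 1*(-526927/27) = -17408 + 526927/27 = 56911/27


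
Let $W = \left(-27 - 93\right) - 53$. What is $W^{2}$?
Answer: $29929$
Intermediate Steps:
$W = -173$ ($W = -120 - 53 = -173$)
$W^{2} = \left(-173\right)^{2} = 29929$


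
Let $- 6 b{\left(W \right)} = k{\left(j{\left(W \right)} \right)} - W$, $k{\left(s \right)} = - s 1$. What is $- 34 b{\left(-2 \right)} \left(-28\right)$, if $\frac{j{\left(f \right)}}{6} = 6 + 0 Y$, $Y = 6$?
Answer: $\frac{16184}{3} \approx 5394.7$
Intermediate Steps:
$j{\left(f \right)} = 36$ ($j{\left(f \right)} = 6 \left(6 + 0 \cdot 6\right) = 6 \left(6 + 0\right) = 6 \cdot 6 = 36$)
$k{\left(s \right)} = - s$
$b{\left(W \right)} = 6 + \frac{W}{6}$ ($b{\left(W \right)} = - \frac{\left(-1\right) 36 - W}{6} = - \frac{-36 - W}{6} = 6 + \frac{W}{6}$)
$- 34 b{\left(-2 \right)} \left(-28\right) = - 34 \left(6 + \frac{1}{6} \left(-2\right)\right) \left(-28\right) = - 34 \left(6 - \frac{1}{3}\right) \left(-28\right) = \left(-34\right) \frac{17}{3} \left(-28\right) = \left(- \frac{578}{3}\right) \left(-28\right) = \frac{16184}{3}$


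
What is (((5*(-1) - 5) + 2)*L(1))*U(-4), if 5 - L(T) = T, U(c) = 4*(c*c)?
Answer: -2048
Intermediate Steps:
U(c) = 4*c**2
L(T) = 5 - T
(((5*(-1) - 5) + 2)*L(1))*U(-4) = (((5*(-1) - 5) + 2)*(5 - 1*1))*(4*(-4)**2) = (((-5 - 5) + 2)*(5 - 1))*(4*16) = ((-10 + 2)*4)*64 = -8*4*64 = -32*64 = -2048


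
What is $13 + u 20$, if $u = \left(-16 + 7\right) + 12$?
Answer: $73$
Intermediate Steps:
$u = 3$ ($u = -9 + 12 = 3$)
$13 + u 20 = 13 + 3 \cdot 20 = 13 + 60 = 73$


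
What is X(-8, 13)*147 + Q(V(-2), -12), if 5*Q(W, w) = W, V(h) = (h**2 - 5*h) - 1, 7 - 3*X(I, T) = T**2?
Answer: -39677/5 ≈ -7935.4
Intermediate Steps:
X(I, T) = 7/3 - T**2/3
V(h) = -1 + h**2 - 5*h
Q(W, w) = W/5
X(-8, 13)*147 + Q(V(-2), -12) = (7/3 - 1/3*13**2)*147 + (-1 + (-2)**2 - 5*(-2))/5 = (7/3 - 1/3*169)*147 + (-1 + 4 + 10)/5 = (7/3 - 169/3)*147 + (1/5)*13 = -54*147 + 13/5 = -7938 + 13/5 = -39677/5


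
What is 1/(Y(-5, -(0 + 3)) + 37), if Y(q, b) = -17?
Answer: 1/20 ≈ 0.050000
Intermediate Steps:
1/(Y(-5, -(0 + 3)) + 37) = 1/(-17 + 37) = 1/20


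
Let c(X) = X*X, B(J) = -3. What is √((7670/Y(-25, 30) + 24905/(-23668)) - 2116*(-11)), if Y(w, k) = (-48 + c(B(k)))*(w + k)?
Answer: √29285982600315/35502 ≈ 152.43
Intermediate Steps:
c(X) = X²
Y(w, k) = -39*k - 39*w (Y(w, k) = (-48 + (-3)²)*(w + k) = (-48 + 9)*(k + w) = -39*(k + w) = -39*k - 39*w)
√((7670/Y(-25, 30) + 24905/(-23668)) - 2116*(-11)) = √((7670/(-39*30 - 39*(-25)) + 24905/(-23668)) - 2116*(-11)) = √((7670/(-1170 + 975) + 24905*(-1/23668)) + 23276) = √((7670/(-195) - 24905/23668) + 23276) = √((7670*(-1/195) - 24905/23668) + 23276) = √((-118/3 - 24905/23668) + 23276) = √(-2867539/71004 + 23276) = √(1649821565/71004) = √29285982600315/35502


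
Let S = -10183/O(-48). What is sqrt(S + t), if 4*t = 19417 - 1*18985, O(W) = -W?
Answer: I*sqrt(14997)/12 ≈ 10.205*I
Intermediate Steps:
t = 108 (t = (19417 - 1*18985)/4 = (19417 - 18985)/4 = (1/4)*432 = 108)
S = -10183/48 (S = -10183/((-1*(-48))) = -10183/48 ≈ -212.15)
sqrt(S + t) = sqrt(-10183/48 + 108) = sqrt(-4999/48) = I*sqrt(14997)/12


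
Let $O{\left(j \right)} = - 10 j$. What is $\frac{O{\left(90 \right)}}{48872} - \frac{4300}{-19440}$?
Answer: $\frac{1204085}{5937948} \approx 0.20278$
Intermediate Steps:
$\frac{O{\left(90 \right)}}{48872} - \frac{4300}{-19440} = \frac{\left(-10\right) 90}{48872} - \frac{4300}{-19440} = \left(-900\right) \frac{1}{48872} - - \frac{215}{972} = - \frac{225}{12218} + \frac{215}{972} = \frac{1204085}{5937948}$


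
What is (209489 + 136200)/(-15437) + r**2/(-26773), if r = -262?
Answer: -10314789025/413294801 ≈ -24.957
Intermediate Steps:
(209489 + 136200)/(-15437) + r**2/(-26773) = (209489 + 136200)/(-15437) + (-262)**2/(-26773) = 345689*(-1/15437) + 68644*(-1/26773) = -345689/15437 - 68644/26773 = -10314789025/413294801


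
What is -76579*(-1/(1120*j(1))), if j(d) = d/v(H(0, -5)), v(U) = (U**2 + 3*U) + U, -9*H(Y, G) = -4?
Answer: 76579/567 ≈ 135.06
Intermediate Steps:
H(Y, G) = 4/9 (H(Y, G) = -1/9*(-4) = 4/9)
v(U) = U**2 + 4*U
j(d) = 81*d/160 (j(d) = d/((4*(4 + 4/9)/9)) = d/(((4/9)*(40/9))) = d/(160/81) = d*(81/160) = 81*d/160)
-76579*(-1/(1120*j(1))) = -76579/((((81/160)*1)*(-32))*35) = -76579/(((81/160)*(-32))*35) = -76579/((-81/5*35)) = -76579/(-567) = -76579*(-1/567) = 76579/567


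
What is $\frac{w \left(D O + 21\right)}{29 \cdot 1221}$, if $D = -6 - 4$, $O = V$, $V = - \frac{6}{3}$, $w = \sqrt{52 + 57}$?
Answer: $\frac{41 \sqrt{109}}{35409} \approx 0.012089$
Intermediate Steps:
$w = \sqrt{109} \approx 10.44$
$V = -2$ ($V = \left(-6\right) \frac{1}{3} = -2$)
$O = -2$
$D = -10$
$\frac{w \left(D O + 21\right)}{29 \cdot 1221} = \frac{\sqrt{109} \left(\left(-10\right) \left(-2\right) + 21\right)}{29 \cdot 1221} = \frac{\sqrt{109} \left(20 + 21\right)}{35409} = \sqrt{109} \cdot 41 \cdot \frac{1}{35409} = 41 \sqrt{109} \cdot \frac{1}{35409} = \frac{41 \sqrt{109}}{35409}$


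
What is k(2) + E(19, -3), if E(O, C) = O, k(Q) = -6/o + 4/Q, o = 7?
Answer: 141/7 ≈ 20.143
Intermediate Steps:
k(Q) = -6/7 + 4/Q
k(2) + E(19, -3) = (-6/7 + 4/2) + 19 = (-6/7 + 4*(½)) + 19 = (-6/7 + 2) + 19 = 8/7 + 19 = 141/7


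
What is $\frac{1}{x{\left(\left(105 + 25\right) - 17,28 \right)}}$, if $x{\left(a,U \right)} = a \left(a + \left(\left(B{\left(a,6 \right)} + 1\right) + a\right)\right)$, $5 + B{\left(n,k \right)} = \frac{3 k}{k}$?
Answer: $\frac{1}{25425} \approx 3.9331 \cdot 10^{-5}$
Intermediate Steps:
$B{\left(n,k \right)} = -2$ ($B{\left(n,k \right)} = -5 + \frac{3 k}{k} = -5 + 3 = -2$)
$x{\left(a,U \right)} = a \left(-1 + 2 a\right)$ ($x{\left(a,U \right)} = a \left(a + \left(\left(-2 + 1\right) + a\right)\right) = a \left(a + \left(-1 + a\right)\right) = a \left(-1 + 2 a\right)$)
$\frac{1}{x{\left(\left(105 + 25\right) - 17,28 \right)}} = \frac{1}{\left(\left(105 + 25\right) - 17\right) \left(-1 + 2 \left(\left(105 + 25\right) - 17\right)\right)} = \frac{1}{\left(130 - 17\right) \left(-1 + 2 \left(130 - 17\right)\right)} = \frac{1}{113 \left(-1 + 2 \cdot 113\right)} = \frac{1}{113 \left(-1 + 226\right)} = \frac{1}{113 \cdot 225} = \frac{1}{25425}$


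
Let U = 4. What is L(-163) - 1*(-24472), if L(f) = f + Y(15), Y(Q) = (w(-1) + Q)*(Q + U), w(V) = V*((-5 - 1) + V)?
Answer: 24727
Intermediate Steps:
w(V) = V*(-6 + V)
Y(Q) = (4 + Q)*(7 + Q) (Y(Q) = (-(-6 - 1) + Q)*(Q + 4) = (-1*(-7) + Q)*(4 + Q) = (7 + Q)*(4 + Q) = (4 + Q)*(7 + Q))
L(f) = 418 + f (L(f) = f + (28 + 15² + 11*15) = f + (28 + 225 + 165) = f + 418 = 418 + f)
L(-163) - 1*(-24472) = (418 - 163) - 1*(-24472) = 255 + 24472 = 24727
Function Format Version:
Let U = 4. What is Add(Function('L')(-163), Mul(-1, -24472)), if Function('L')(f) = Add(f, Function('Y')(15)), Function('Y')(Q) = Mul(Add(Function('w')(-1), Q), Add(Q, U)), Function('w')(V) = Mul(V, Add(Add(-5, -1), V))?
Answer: 24727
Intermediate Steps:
Function('w')(V) = Mul(V, Add(-6, V))
Function('Y')(Q) = Mul(Add(4, Q), Add(7, Q)) (Function('Y')(Q) = Mul(Add(Mul(-1, Add(-6, -1)), Q), Add(Q, 4)) = Mul(Add(Mul(-1, -7), Q), Add(4, Q)) = Mul(Add(7, Q), Add(4, Q)) = Mul(Add(4, Q), Add(7, Q)))
Function('L')(f) = Add(418, f) (Function('L')(f) = Add(f, Add(28, Pow(15, 2), Mul(11, 15))) = Add(f, Add(28, 225, 165)) = Add(f, 418) = Add(418, f))
Add(Function('L')(-163), Mul(-1, -24472)) = Add(Add(418, -163), Mul(-1, -24472)) = Add(255, 24472) = 24727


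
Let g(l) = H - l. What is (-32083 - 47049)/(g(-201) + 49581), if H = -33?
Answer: -79132/49749 ≈ -1.5906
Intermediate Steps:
g(l) = -33 - l
(-32083 - 47049)/(g(-201) + 49581) = (-32083 - 47049)/((-33 - 1*(-201)) + 49581) = -79132/((-33 + 201) + 49581) = -79132/(168 + 49581) = -79132/49749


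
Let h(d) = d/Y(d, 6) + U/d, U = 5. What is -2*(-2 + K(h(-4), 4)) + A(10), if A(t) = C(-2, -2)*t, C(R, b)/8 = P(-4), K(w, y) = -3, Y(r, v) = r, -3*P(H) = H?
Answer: 350/3 ≈ 116.67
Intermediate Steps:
P(H) = -H/3
h(d) = 1 + 5/d (h(d) = d/d + 5/d = 1 + 5/d)
C(R, b) = 32/3 (C(R, b) = 8*(-1/3*(-4)) = 8*(4/3) = 32/3)
A(t) = 32*t/3
-2*(-2 + K(h(-4), 4)) + A(10) = -2*(-2 - 3) + (32/3)*10 = -2*(-5) + 320/3 = 10 + 320/3 = 350/3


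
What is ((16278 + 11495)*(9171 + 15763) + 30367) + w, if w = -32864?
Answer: 692489485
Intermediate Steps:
((16278 + 11495)*(9171 + 15763) + 30367) + w = ((16278 + 11495)*(9171 + 15763) + 30367) - 32864 = (27773*24934 + 30367) - 32864 = (692491982 + 30367) - 32864 = 692522349 - 32864 = 692489485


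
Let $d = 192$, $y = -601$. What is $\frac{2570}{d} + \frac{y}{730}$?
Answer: $\frac{440177}{35040} \approx 12.562$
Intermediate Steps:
$\frac{2570}{d} + \frac{y}{730} = \frac{2570}{192} - \frac{601}{730} = 2570 \cdot \frac{1}{192} - \frac{601}{730} = \frac{1285}{96} - \frac{601}{730} = \frac{440177}{35040}$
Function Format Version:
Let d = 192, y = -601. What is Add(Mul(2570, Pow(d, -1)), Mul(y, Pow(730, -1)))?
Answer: Rational(440177, 35040) ≈ 12.562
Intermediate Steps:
Add(Mul(2570, Pow(d, -1)), Mul(y, Pow(730, -1))) = Add(Mul(2570, Pow(192, -1)), Mul(-601, Pow(730, -1))) = Add(Mul(2570, Rational(1, 192)), Mul(-601, Rational(1, 730))) = Add(Rational(1285, 96), Rational(-601, 730)) = Rational(440177, 35040)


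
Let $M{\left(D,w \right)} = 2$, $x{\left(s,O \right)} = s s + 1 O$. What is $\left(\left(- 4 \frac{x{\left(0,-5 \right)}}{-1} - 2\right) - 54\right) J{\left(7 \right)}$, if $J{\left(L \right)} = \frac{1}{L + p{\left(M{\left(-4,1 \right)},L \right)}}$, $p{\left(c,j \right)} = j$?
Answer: $- \frac{38}{7} \approx -5.4286$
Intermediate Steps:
$x{\left(s,O \right)} = O + s^{2}$ ($x{\left(s,O \right)} = s^{2} + O = O + s^{2}$)
$J{\left(L \right)} = \frac{1}{2 L}$ ($J{\left(L \right)} = \frac{1}{L + L} = \frac{1}{2 L}$)
$\left(\left(- 4 \frac{x{\left(0,-5 \right)}}{-1} - 2\right) - 54\right) J{\left(7 \right)} = \left(\left(- 4 \frac{-5 + 0^{2}}{-1} - 2\right) - 54\right) \frac{1}{2 \cdot 7} = \left(\left(- 4 \left(-5 + 0\right) \left(-1\right) - 2\right) - 54\right) \frac{1}{2} \cdot \frac{1}{7} = \left(\left(- 4 \left(\left(-5\right) \left(-1\right)\right) - 2\right) - 54\right) \frac{1}{14} = \left(\left(\left(-4\right) 5 - 2\right) - 54\right) \frac{1}{14} = \left(\left(-20 - 2\right) - 54\right) \frac{1}{14} = \left(-22 - 54\right) \frac{1}{14} = \left(-76\right) \frac{1}{14} = - \frac{38}{7}$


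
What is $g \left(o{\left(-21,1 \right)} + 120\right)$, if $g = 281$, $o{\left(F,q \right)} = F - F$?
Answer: $33720$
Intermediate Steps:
$o{\left(F,q \right)} = 0$
$g \left(o{\left(-21,1 \right)} + 120\right) = 281 \left(0 + 120\right) = 281 \cdot 120 = 33720$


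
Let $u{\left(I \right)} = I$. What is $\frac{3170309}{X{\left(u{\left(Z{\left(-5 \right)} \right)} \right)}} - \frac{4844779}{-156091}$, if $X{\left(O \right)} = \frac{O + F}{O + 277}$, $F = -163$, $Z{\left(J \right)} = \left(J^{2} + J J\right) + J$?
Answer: $- \frac{79671643199198}{9209369} \approx -8.6512 \cdot 10^{6}$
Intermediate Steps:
$Z{\left(J \right)} = J + 2 J^{2}$ ($Z{\left(J \right)} = \left(J^{2} + J^{2}\right) + J = 2 J^{2} + J = J + 2 J^{2}$)
$X{\left(O \right)} = \frac{-163 + O}{277 + O}$ ($X{\left(O \right)} = \frac{O - 163}{O + 277} = \frac{-163 + O}{277 + O}$)
$\frac{3170309}{X{\left(u{\left(Z{\left(-5 \right)} \right)} \right)}} - \frac{4844779}{-156091} = \frac{3170309}{\frac{1}{277 - 5 \left(1 + 2 \left(-5\right)\right)} \left(-163 - 5 \left(1 + 2 \left(-5\right)\right)\right)} - \frac{4844779}{-156091} = \frac{3170309}{\frac{1}{277 - 5 \left(1 - 10\right)} \left(-163 - 5 \left(1 - 10\right)\right)} - - \frac{4844779}{156091} = \frac{3170309}{\frac{1}{277 - -45} \left(-163 - -45\right)} + \frac{4844779}{156091} = \frac{3170309}{\frac{1}{277 + 45} \left(-163 + 45\right)} + \frac{4844779}{156091} = \frac{3170309}{\frac{1}{322} \left(-118\right)} + \frac{4844779}{156091} = \frac{3170309}{- \frac{59}{161}} + \frac{4844779}{156091} = 3170309 \left(- \frac{161}{59}\right) + \frac{4844779}{156091} = - \frac{510419749}{59} + \frac{4844779}{156091} = - \frac{79671643199198}{9209369}$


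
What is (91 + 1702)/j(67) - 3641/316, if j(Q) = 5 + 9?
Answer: 257807/2212 ≈ 116.55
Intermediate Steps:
j(Q) = 14
(91 + 1702)/j(67) - 3641/316 = (91 + 1702)/14 - 3641/316 = 1793*(1/14) - 3641*1/316 = 1793/14 - 3641/316 = 257807/2212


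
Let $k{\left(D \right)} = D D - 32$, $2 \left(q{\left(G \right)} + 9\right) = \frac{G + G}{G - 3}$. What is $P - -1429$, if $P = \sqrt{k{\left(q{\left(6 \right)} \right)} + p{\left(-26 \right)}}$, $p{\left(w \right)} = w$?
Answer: $1429 + 3 i \approx 1429.0 + 3.0 i$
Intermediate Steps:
$q{\left(G \right)} = -9 + \frac{G}{-3 + G}$ ($q{\left(G \right)} = -9 + \frac{\left(G + G\right) \frac{1}{G - 3}}{2} = -9 + \frac{2 G \frac{1}{-3 + G}}{2} = -9 + \frac{G}{-3 + G}$)
$k{\left(D \right)} = -32 + D^{2}$ ($k{\left(D \right)} = D^{2} - 32 = -32 + D^{2}$)
$P = 3 i$ ($P = \sqrt{\left(-32 + \left(\frac{27 - 48}{-3 + 6}\right)^{2}\right) - 26} = \sqrt{\left(-32 + \left(\frac{27 - 48}{3}\right)^{2}\right) - 26} = \sqrt{\left(-32 + \left(\frac{1}{3} \left(-21\right)\right)^{2}\right) - 26} = \sqrt{\left(-32 + \left(-7\right)^{2}\right) - 26} = \sqrt{\left(-32 + 49\right) - 26} = \sqrt{17 - 26} = \sqrt{-9} = 3 i \approx 3.0 i$)
$P - -1429 = 3 i - -1429 = 3 i + 1429 = 1429 + 3 i$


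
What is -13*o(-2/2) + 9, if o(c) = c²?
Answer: -4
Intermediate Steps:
-13*o(-2/2) + 9 = -13*1² + 9 = -13*(-2*½)² + 9 = -13*(-1)² + 9 = -13*1 + 9 = -13 + 9 = -4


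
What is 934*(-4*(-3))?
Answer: 11208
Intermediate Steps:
934*(-4*(-3)) = 934*12 = 11208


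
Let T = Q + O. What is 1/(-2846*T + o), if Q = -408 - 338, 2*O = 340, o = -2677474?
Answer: -1/1038178 ≈ -9.6323e-7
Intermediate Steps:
O = 170 (O = (½)*340 = 170)
Q = -746
T = -576 (T = -746 + 170 = -576)
1/(-2846*T + o) = 1/(-2846*(-576) - 2677474) = 1/(1639296 - 2677474) = 1/(-1038178) = -1/1038178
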